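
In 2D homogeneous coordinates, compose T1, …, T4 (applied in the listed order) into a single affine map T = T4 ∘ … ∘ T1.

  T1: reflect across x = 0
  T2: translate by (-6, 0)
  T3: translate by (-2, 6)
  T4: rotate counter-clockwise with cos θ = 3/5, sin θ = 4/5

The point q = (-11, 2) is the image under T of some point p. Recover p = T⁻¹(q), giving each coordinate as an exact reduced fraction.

T1 = [-1 0 0; 0 1 0; 0 0 1]
T2·T1 = [-1 0 -6; 0 1 0; 0 0 1]
T3·…·T1 = [-1 0 -8; 0 1 6; 0 0 1]
T4·…·T1 = [-3/5 -4/5 -48/5; -4/5 3/5 -14/5; 0 0 1]
det M = -1; M⁻¹ = [-3/5 -4/5 -8; -4/5 3/5 -6; 0 0 1]
M⁻¹ · (-11, 2)ᵀ = (-3, 4)ᵀ

p = (-3, 4)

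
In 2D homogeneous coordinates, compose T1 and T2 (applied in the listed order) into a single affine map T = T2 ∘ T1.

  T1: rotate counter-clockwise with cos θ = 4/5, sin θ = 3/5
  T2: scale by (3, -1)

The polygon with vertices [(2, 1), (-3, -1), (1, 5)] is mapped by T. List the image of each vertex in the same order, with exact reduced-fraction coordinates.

image vertices: (3, -2), (-27/5, 13/5), (-33/5, -23/5)

T1 rotate counter-clockwise with cos θ = 4/5, sin θ = 3/5: (2, 1) → (1, 2); (-3, -1) → (-9/5, -13/5); (1, 5) → (-11/5, 23/5)
T2 scale by (3, -1): (1, 2) → (3, -2); (-9/5, -13/5) → (-27/5, 13/5); (-11/5, 23/5) → (-33/5, -23/5)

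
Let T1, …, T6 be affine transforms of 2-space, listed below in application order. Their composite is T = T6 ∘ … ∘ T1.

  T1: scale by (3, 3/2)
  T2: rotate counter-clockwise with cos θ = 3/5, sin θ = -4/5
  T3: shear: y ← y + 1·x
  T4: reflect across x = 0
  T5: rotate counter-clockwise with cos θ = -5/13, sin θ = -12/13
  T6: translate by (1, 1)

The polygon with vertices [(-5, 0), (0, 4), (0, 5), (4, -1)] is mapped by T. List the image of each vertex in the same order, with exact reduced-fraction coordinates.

T1 scale by (3, 3/2): (-5, 0) → (-15, 0); (0, 4) → (0, 6); (0, 5) → (0, 15/2); (4, -1) → (12, -3/2)
T2 rotate counter-clockwise with cos θ = 3/5, sin θ = -4/5: (-15, 0) → (-9, 12); (0, 6) → (24/5, 18/5); (0, 15/2) → (6, 9/2); (12, -3/2) → (6, -21/2)
T3 shear: y ← y + 1·x: (-9, 12) → (-9, 3); (24/5, 18/5) → (24/5, 42/5); (6, 9/2) → (6, 21/2); (6, -21/2) → (6, -9/2)
T4 reflect across x = 0: (-9, 3) → (9, 3); (24/5, 42/5) → (-24/5, 42/5); (6, 21/2) → (-6, 21/2); (6, -9/2) → (-6, -9/2)
T5 rotate counter-clockwise with cos θ = -5/13, sin θ = -12/13: (9, 3) → (-9/13, -123/13); (-24/5, 42/5) → (48/5, 6/5); (-6, 21/2) → (12, 3/2); (-6, -9/2) → (-24/13, 189/26)
T6 translate by (1, 1): (-9/13, -123/13) → (4/13, -110/13); (48/5, 6/5) → (53/5, 11/5); (12, 3/2) → (13, 5/2); (-24/13, 189/26) → (-11/13, 215/26)

image vertices: (4/13, -110/13), (53/5, 11/5), (13, 5/2), (-11/13, 215/26)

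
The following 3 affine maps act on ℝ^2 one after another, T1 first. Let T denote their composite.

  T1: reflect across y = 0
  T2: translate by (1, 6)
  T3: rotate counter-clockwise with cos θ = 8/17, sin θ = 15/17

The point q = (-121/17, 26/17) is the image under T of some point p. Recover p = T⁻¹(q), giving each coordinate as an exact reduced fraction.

p = (-3, -1)

T1 = [1 0 0; 0 -1 0; 0 0 1]
T2·T1 = [1 0 1; 0 -1 6; 0 0 1]
T3·…·T1 = [8/17 15/17 -82/17; 15/17 -8/17 63/17; 0 0 1]
det M = -1; M⁻¹ = [8/17 15/17 -1; 15/17 -8/17 6; 0 0 1]
M⁻¹ · (-121/17, 26/17)ᵀ = (-3, -1)ᵀ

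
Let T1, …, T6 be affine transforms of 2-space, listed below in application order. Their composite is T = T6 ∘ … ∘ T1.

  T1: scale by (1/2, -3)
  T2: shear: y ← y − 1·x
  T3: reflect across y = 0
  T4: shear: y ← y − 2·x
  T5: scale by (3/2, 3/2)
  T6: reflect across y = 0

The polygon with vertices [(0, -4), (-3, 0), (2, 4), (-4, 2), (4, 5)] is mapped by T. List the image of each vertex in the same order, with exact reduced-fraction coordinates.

image vertices: (0, 18), (-9/4, -9/4), (3/2, -33/2), (-3, -12), (3, -39/2)

T1 scale by (1/2, -3): (0, -4) → (0, 12); (-3, 0) → (-3/2, 0); (2, 4) → (1, -12); (-4, 2) → (-2, -6); (4, 5) → (2, -15)
T2 shear: y ← y − 1·x: (0, 12) → (0, 12); (-3/2, 0) → (-3/2, 3/2); (1, -12) → (1, -13); (-2, -6) → (-2, -4); (2, -15) → (2, -17)
T3 reflect across y = 0: (0, 12) → (0, -12); (-3/2, 3/2) → (-3/2, -3/2); (1, -13) → (1, 13); (-2, -4) → (-2, 4); (2, -17) → (2, 17)
T4 shear: y ← y − 2·x: (0, -12) → (0, -12); (-3/2, -3/2) → (-3/2, 3/2); (1, 13) → (1, 11); (-2, 4) → (-2, 8); (2, 17) → (2, 13)
T5 scale by (3/2, 3/2): (0, -12) → (0, -18); (-3/2, 3/2) → (-9/4, 9/4); (1, 11) → (3/2, 33/2); (-2, 8) → (-3, 12); (2, 13) → (3, 39/2)
T6 reflect across y = 0: (0, -18) → (0, 18); (-9/4, 9/4) → (-9/4, -9/4); (3/2, 33/2) → (3/2, -33/2); (-3, 12) → (-3, -12); (3, 39/2) → (3, -39/2)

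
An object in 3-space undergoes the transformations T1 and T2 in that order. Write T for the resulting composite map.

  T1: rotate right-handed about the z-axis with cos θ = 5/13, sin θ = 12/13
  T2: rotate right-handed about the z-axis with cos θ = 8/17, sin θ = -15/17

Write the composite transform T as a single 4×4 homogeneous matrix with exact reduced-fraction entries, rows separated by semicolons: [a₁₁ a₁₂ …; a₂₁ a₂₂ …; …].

T = [220/221 -21/221 0 0; 21/221 220/221 0 0; 0 0 1 0; 0 0 0 1]

T1 = [5/13 -12/13 0 0; 12/13 5/13 0 0; 0 0 1 0; 0 0 0 1]
T2·T1 = [220/221 -21/221 0 0; 21/221 220/221 0 0; 0 0 1 0; 0 0 0 1]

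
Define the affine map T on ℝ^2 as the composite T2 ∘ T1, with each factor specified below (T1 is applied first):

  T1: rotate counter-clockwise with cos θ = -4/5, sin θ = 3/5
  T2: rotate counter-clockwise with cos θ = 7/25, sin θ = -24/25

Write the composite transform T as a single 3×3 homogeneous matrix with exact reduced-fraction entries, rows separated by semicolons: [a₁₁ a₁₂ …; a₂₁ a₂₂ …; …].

T1 = [-4/5 -3/5 0; 3/5 -4/5 0; 0 0 1]
T2·T1 = [44/125 -117/125 0; 117/125 44/125 0; 0 0 1]

T = [44/125 -117/125 0; 117/125 44/125 0; 0 0 1]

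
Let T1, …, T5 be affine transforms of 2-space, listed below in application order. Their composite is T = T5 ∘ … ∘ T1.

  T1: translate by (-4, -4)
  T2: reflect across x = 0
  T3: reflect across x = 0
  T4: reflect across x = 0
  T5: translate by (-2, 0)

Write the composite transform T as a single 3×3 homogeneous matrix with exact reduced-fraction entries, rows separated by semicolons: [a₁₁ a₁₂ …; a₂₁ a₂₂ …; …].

T = [-1 0 2; 0 1 -4; 0 0 1]

T1 = [1 0 -4; 0 1 -4; 0 0 1]
T2·T1 = [-1 0 4; 0 1 -4; 0 0 1]
T3·…·T1 = [1 0 -4; 0 1 -4; 0 0 1]
T4·…·T1 = [-1 0 4; 0 1 -4; 0 0 1]
T5·…·T1 = [-1 0 2; 0 1 -4; 0 0 1]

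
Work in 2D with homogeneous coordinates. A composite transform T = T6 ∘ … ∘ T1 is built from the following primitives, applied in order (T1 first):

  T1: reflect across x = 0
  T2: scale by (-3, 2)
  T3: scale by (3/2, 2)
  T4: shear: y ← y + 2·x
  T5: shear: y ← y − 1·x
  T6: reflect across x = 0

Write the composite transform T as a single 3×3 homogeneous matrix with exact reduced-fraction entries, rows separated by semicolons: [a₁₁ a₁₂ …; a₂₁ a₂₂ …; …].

T = [-9/2 0 0; 9/2 4 0; 0 0 1]

T1 = [-1 0 0; 0 1 0; 0 0 1]
T2·T1 = [3 0 0; 0 2 0; 0 0 1]
T3·…·T1 = [9/2 0 0; 0 4 0; 0 0 1]
T4·…·T1 = [9/2 0 0; 9 4 0; 0 0 1]
T5·…·T1 = [9/2 0 0; 9/2 4 0; 0 0 1]
T6·…·T1 = [-9/2 0 0; 9/2 4 0; 0 0 1]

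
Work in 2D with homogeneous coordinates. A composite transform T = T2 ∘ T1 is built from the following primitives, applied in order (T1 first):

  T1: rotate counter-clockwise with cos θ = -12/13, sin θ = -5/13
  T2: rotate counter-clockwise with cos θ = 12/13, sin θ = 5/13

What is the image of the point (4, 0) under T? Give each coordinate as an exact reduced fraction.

T1 rotate counter-clockwise with cos θ = -12/13, sin θ = -5/13: (4, 0) → (-48/13, -20/13)
T2 rotate counter-clockwise with cos θ = 12/13, sin θ = 5/13: (-48/13, -20/13) → (-476/169, -480/169)

T(p) = (-476/169, -480/169)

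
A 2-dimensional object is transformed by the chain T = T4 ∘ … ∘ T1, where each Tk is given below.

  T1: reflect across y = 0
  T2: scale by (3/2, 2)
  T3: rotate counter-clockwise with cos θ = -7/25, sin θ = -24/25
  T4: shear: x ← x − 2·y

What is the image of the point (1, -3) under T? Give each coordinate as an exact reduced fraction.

T(p) = (579/50, -78/25)

T1 reflect across y = 0: (1, -3) → (1, 3)
T2 scale by (3/2, 2): (1, 3) → (3/2, 6)
T3 rotate counter-clockwise with cos θ = -7/25, sin θ = -24/25: (3/2, 6) → (267/50, -78/25)
T4 shear: x ← x − 2·y: (267/50, -78/25) → (579/50, -78/25)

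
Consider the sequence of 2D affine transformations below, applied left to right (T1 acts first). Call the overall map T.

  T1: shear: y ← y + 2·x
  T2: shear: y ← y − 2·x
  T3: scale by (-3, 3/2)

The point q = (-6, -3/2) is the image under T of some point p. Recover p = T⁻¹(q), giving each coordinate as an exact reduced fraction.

T1 = [1 0 0; 2 1 0; 0 0 1]
T2·T1 = [1 0 0; 0 1 0; 0 0 1]
T3·…·T1 = [-3 0 0; 0 3/2 0; 0 0 1]
det M = -9/2; M⁻¹ = [-1/3 0 0; 0 2/3 0; 0 0 1]
M⁻¹ · (-6, -3/2)ᵀ = (2, -1)ᵀ

p = (2, -1)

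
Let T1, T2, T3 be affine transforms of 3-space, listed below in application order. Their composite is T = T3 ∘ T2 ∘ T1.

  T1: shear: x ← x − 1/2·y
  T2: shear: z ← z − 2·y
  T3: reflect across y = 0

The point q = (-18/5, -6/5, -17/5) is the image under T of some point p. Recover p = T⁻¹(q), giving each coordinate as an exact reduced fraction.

T1 = [1 -1/2 0 0; 0 1 0 0; 0 0 1 0; 0 0 0 1]
T2·T1 = [1 -1/2 0 0; 0 1 0 0; 0 -2 1 0; 0 0 0 1]
T3·…·T1 = [1 -1/2 0 0; 0 -1 0 0; 0 -2 1 0; 0 0 0 1]
det M = -1; M⁻¹ = [1 -1/2 0 0; 0 -1 0 0; 0 -2 1 0; 0 0 0 1]
M⁻¹ · (-18/5, -6/5, -17/5)ᵀ = (-3, 6/5, -1)ᵀ

p = (-3, 6/5, -1)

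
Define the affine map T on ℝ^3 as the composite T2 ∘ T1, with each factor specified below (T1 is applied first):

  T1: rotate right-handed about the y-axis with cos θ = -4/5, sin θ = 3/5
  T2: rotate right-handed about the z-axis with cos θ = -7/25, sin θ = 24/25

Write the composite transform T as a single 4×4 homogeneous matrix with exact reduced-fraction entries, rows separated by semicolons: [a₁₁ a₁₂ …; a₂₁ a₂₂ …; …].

T = [28/125 -24/25 -21/125 0; -96/125 -7/25 72/125 0; -3/5 0 -4/5 0; 0 0 0 1]

T1 = [-4/5 0 3/5 0; 0 1 0 0; -3/5 0 -4/5 0; 0 0 0 1]
T2·T1 = [28/125 -24/25 -21/125 0; -96/125 -7/25 72/125 0; -3/5 0 -4/5 0; 0 0 0 1]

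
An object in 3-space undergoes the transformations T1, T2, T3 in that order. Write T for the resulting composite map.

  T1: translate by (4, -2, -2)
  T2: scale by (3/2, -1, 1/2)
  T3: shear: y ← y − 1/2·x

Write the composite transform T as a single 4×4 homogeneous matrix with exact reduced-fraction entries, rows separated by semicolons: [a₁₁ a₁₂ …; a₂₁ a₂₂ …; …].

T1 = [1 0 0 4; 0 1 0 -2; 0 0 1 -2; 0 0 0 1]
T2·T1 = [3/2 0 0 6; 0 -1 0 2; 0 0 1/2 -1; 0 0 0 1]
T3·…·T1 = [3/2 0 0 6; -3/4 -1 0 -1; 0 0 1/2 -1; 0 0 0 1]

T = [3/2 0 0 6; -3/4 -1 0 -1; 0 0 1/2 -1; 0 0 0 1]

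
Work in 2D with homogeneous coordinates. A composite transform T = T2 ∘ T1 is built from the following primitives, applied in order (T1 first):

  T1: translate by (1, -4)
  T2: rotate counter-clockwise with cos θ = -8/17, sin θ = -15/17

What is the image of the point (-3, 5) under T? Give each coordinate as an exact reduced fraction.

T1 translate by (1, -4): (-3, 5) → (-2, 1)
T2 rotate counter-clockwise with cos θ = -8/17, sin θ = -15/17: (-2, 1) → (31/17, 22/17)

T(p) = (31/17, 22/17)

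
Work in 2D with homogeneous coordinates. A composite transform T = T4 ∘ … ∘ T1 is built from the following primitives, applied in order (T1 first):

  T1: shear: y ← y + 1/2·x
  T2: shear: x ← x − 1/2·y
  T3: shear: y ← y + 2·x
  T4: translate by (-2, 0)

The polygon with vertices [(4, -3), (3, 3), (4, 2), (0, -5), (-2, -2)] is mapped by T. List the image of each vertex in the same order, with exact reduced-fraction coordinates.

image vertices: (5/2, 8), (-5/4, 6), (0, 8), (1/2, 0), (-5/2, -4)

T1 shear: y ← y + 1/2·x: (4, -3) → (4, -1); (3, 3) → (3, 9/2); (4, 2) → (4, 4); (0, -5) → (0, -5); (-2, -2) → (-2, -3)
T2 shear: x ← x − 1/2·y: (4, -1) → (9/2, -1); (3, 9/2) → (3/4, 9/2); (4, 4) → (2, 4); (0, -5) → (5/2, -5); (-2, -3) → (-1/2, -3)
T3 shear: y ← y + 2·x: (9/2, -1) → (9/2, 8); (3/4, 9/2) → (3/4, 6); (2, 4) → (2, 8); (5/2, -5) → (5/2, 0); (-1/2, -3) → (-1/2, -4)
T4 translate by (-2, 0): (9/2, 8) → (5/2, 8); (3/4, 6) → (-5/4, 6); (2, 8) → (0, 8); (5/2, 0) → (1/2, 0); (-1/2, -4) → (-5/2, -4)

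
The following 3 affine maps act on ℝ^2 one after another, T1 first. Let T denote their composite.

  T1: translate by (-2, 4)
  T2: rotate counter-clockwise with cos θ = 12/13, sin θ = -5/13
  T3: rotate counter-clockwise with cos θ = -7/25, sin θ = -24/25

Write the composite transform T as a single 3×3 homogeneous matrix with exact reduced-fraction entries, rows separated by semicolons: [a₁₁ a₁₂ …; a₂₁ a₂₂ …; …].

T1 = [1 0 -2; 0 1 4; 0 0 1]
T2·T1 = [12/13 5/13 -4/13; -5/13 12/13 58/13; 0 0 1]
T3·…·T1 = [-204/325 253/325 284/65; -253/325 -204/325 -62/65; 0 0 1]

T = [-204/325 253/325 284/65; -253/325 -204/325 -62/65; 0 0 1]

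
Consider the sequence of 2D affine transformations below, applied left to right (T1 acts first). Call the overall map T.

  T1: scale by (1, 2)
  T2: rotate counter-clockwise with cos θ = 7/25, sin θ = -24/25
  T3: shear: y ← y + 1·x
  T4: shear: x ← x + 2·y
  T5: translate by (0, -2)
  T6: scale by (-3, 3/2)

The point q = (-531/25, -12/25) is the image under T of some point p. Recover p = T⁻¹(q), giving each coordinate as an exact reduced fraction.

T1 = [1 0 0; 0 2 0; 0 0 1]
T2·T1 = [7/25 48/25 0; -24/25 14/25 0; 0 0 1]
T3·…·T1 = [7/25 48/25 0; -17/25 62/25 0; 0 0 1]
T4·…·T1 = [-27/25 172/25 0; -17/25 62/25 0; 0 0 1]
T5·…·T1 = [-27/25 172/25 0; -17/25 62/25 -2; 0 0 1]
T6·…·T1 = [81/25 -516/25 0; -51/50 93/25 -3; 0 0 1]
det M = -9; M⁻¹ = [-31/75 -172/75 -172/25; -17/150 -9/25 -27/25; 0 0 1]
M⁻¹ · (-531/25, -12/25)ᵀ = (3, 3/2)ᵀ

p = (3, 3/2)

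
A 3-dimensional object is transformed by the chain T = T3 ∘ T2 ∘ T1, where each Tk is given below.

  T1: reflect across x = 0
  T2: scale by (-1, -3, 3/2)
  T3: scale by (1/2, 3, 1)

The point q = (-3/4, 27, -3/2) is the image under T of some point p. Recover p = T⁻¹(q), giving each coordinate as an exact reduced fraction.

T1 = [-1 0 0 0; 0 1 0 0; 0 0 1 0; 0 0 0 1]
T2·T1 = [1 0 0 0; 0 -3 0 0; 0 0 3/2 0; 0 0 0 1]
T3·…·T1 = [1/2 0 0 0; 0 -9 0 0; 0 0 3/2 0; 0 0 0 1]
det M = -27/4; M⁻¹ = [2 0 0 0; 0 -1/9 0 0; 0 0 2/3 0; 0 0 0 1]
M⁻¹ · (-3/4, 27, -3/2)ᵀ = (-3/2, -3, -1)ᵀ

p = (-3/2, -3, -1)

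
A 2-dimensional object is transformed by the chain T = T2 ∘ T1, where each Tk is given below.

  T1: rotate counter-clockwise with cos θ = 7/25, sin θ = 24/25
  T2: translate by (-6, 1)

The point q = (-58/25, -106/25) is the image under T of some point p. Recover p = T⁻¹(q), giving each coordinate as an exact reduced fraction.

p = (-4, -5)

T1 = [7/25 -24/25 0; 24/25 7/25 0; 0 0 1]
T2·T1 = [7/25 -24/25 -6; 24/25 7/25 1; 0 0 1]
det M = 1; M⁻¹ = [7/25 24/25 18/25; -24/25 7/25 -151/25; 0 0 1]
M⁻¹ · (-58/25, -106/25)ᵀ = (-4, -5)ᵀ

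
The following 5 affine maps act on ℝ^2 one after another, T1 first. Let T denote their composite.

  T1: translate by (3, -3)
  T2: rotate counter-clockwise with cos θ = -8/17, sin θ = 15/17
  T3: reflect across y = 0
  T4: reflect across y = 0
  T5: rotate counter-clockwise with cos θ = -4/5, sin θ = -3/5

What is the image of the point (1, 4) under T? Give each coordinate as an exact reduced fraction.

T(p) = (344/85, -67/85)

T1 translate by (3, -3): (1, 4) → (4, 1)
T2 rotate counter-clockwise with cos θ = -8/17, sin θ = 15/17: (4, 1) → (-47/17, 52/17)
T3 reflect across y = 0: (-47/17, 52/17) → (-47/17, -52/17)
T4 reflect across y = 0: (-47/17, -52/17) → (-47/17, 52/17)
T5 rotate counter-clockwise with cos θ = -4/5, sin θ = -3/5: (-47/17, 52/17) → (344/85, -67/85)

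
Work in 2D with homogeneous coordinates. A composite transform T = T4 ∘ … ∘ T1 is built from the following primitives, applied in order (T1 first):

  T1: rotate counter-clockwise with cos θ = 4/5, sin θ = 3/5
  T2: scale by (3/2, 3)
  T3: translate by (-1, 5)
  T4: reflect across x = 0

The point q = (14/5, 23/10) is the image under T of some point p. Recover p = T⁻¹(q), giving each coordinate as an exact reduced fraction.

p = (-3/2, 0)

T1 = [4/5 -3/5 0; 3/5 4/5 0; 0 0 1]
T2·T1 = [6/5 -9/10 0; 9/5 12/5 0; 0 0 1]
T3·…·T1 = [6/5 -9/10 -1; 9/5 12/5 5; 0 0 1]
T4·…·T1 = [-6/5 9/10 1; 9/5 12/5 5; 0 0 1]
det M = -9/2; M⁻¹ = [-8/15 1/5 -7/15; 2/5 4/15 -26/15; 0 0 1]
M⁻¹ · (14/5, 23/10)ᵀ = (-3/2, 0)ᵀ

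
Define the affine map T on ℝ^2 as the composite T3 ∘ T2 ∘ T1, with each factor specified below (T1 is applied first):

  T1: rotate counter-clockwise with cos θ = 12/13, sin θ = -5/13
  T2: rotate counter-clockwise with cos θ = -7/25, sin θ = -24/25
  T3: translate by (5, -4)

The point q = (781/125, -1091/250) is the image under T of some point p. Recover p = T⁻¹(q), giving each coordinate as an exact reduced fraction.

T1 = [12/13 5/13 0; -5/13 12/13 0; 0 0 1]
T2·T1 = [-204/325 253/325 0; -253/325 -204/325 0; 0 0 1]
T3·…·T1 = [-204/325 253/325 5; -253/325 -204/325 -4; 0 0 1]
det M = 1; M⁻¹ = [-204/325 -253/325 8/325; 253/325 -204/325 -2081/325; 0 0 1]
M⁻¹ · (781/125, -1091/250)ᵀ = (-1/2, 6/5)ᵀ

p = (-1/2, 6/5)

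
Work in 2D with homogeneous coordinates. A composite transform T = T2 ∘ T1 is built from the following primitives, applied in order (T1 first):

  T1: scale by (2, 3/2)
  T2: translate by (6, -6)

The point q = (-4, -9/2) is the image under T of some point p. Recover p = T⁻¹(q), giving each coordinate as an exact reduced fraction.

p = (-5, 1)

T1 = [2 0 0; 0 3/2 0; 0 0 1]
T2·T1 = [2 0 6; 0 3/2 -6; 0 0 1]
det M = 3; M⁻¹ = [1/2 0 -3; 0 2/3 4; 0 0 1]
M⁻¹ · (-4, -9/2)ᵀ = (-5, 1)ᵀ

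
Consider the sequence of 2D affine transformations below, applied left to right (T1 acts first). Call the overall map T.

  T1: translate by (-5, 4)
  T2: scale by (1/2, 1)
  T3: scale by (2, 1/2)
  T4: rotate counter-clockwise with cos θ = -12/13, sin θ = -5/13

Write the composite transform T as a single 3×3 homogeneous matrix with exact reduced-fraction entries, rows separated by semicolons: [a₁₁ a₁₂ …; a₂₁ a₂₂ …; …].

T1 = [1 0 -5; 0 1 4; 0 0 1]
T2·T1 = [1/2 0 -5/2; 0 1 4; 0 0 1]
T3·…·T1 = [1 0 -5; 0 1/2 2; 0 0 1]
T4·…·T1 = [-12/13 5/26 70/13; -5/13 -6/13 1/13; 0 0 1]

T = [-12/13 5/26 70/13; -5/13 -6/13 1/13; 0 0 1]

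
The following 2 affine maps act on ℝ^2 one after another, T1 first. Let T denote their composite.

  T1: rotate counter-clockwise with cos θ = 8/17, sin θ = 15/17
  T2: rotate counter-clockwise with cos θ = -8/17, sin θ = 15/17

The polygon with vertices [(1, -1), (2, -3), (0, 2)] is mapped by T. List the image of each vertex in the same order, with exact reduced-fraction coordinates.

image vertices: (-1, 1), (-2, 3), (0, -2)

T1 rotate counter-clockwise with cos θ = 8/17, sin θ = 15/17: (1, -1) → (23/17, 7/17); (2, -3) → (61/17, 6/17); (0, 2) → (-30/17, 16/17)
T2 rotate counter-clockwise with cos θ = -8/17, sin θ = 15/17: (23/17, 7/17) → (-1, 1); (61/17, 6/17) → (-2, 3); (-30/17, 16/17) → (0, -2)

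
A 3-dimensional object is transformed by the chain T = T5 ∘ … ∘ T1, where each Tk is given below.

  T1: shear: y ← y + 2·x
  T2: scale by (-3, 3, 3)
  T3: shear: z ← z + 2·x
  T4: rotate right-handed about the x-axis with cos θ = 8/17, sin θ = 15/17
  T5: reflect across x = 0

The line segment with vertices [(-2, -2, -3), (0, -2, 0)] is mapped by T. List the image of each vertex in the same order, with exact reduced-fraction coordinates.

image vertices: (-6, -189/17, -246/17), (0, -48/17, -90/17)

T1 shear: y ← y + 2·x: (-2, -2, -3) → (-2, -6, -3); (0, -2, 0) → (0, -2, 0)
T2 scale by (-3, 3, 3): (-2, -6, -3) → (6, -18, -9); (0, -2, 0) → (0, -6, 0)
T3 shear: z ← z + 2·x: (6, -18, -9) → (6, -18, 3); (0, -6, 0) → (0, -6, 0)
T4 rotate right-handed about the x-axis with cos θ = 8/17, sin θ = 15/17: (6, -18, 3) → (6, -189/17, -246/17); (0, -6, 0) → (0, -48/17, -90/17)
T5 reflect across x = 0: (6, -189/17, -246/17) → (-6, -189/17, -246/17); (0, -48/17, -90/17) → (0, -48/17, -90/17)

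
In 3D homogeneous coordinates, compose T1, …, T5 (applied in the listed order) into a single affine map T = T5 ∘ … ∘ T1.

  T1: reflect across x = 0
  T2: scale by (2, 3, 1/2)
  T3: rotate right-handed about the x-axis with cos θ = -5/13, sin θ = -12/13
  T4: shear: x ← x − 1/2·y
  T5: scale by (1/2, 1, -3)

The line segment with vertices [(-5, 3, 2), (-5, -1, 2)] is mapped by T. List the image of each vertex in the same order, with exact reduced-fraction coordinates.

T1 reflect across x = 0: (-5, 3, 2) → (5, 3, 2); (-5, -1, 2) → (5, -1, 2)
T2 scale by (2, 3, 1/2): (5, 3, 2) → (10, 9, 1); (5, -1, 2) → (10, -3, 1)
T3 rotate right-handed about the x-axis with cos θ = -5/13, sin θ = -12/13: (10, 9, 1) → (10, -33/13, -113/13); (10, -3, 1) → (10, 27/13, 31/13)
T4 shear: x ← x − 1/2·y: (10, -33/13, -113/13) → (293/26, -33/13, -113/13); (10, 27/13, 31/13) → (233/26, 27/13, 31/13)
T5 scale by (1/2, 1, -3): (293/26, -33/13, -113/13) → (293/52, -33/13, 339/13); (233/26, 27/13, 31/13) → (233/52, 27/13, -93/13)

image vertices: (293/52, -33/13, 339/13), (233/52, 27/13, -93/13)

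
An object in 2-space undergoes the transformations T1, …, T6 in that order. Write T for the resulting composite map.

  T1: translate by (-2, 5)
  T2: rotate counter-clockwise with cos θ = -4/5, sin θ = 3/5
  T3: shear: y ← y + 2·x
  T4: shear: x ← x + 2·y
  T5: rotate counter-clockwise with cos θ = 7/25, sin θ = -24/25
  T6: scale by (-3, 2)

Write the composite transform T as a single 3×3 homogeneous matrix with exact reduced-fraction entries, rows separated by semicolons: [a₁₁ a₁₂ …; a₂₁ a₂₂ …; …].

T1 = [1 0 -2; 0 1 5; 0 0 1]
T2·T1 = [-4/5 -3/5 -7/5; 3/5 -4/5 -26/5; 0 0 1]
T3·…·T1 = [-4/5 -3/5 -7/5; -1 -2 -8; 0 0 1]
T4·…·T1 = [-14/5 -23/5 -87/5; -1 -2 -8; 0 0 1]
T5·…·T1 = [-218/125 -401/125 -1569/125; 301/125 482/125 1808/125; 0 0 1]
T6·…·T1 = [654/125 1203/125 4707/125; 602/125 964/125 3616/125; 0 0 1]

T = [654/125 1203/125 4707/125; 602/125 964/125 3616/125; 0 0 1]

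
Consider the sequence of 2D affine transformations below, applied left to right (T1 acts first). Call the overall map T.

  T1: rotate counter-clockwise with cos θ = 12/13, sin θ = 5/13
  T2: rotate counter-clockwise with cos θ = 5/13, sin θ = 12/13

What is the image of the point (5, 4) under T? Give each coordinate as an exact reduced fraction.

T1 rotate counter-clockwise with cos θ = 12/13, sin θ = 5/13: (5, 4) → (40/13, 73/13)
T2 rotate counter-clockwise with cos θ = 5/13, sin θ = 12/13: (40/13, 73/13) → (-4, 5)

T(p) = (-4, 5)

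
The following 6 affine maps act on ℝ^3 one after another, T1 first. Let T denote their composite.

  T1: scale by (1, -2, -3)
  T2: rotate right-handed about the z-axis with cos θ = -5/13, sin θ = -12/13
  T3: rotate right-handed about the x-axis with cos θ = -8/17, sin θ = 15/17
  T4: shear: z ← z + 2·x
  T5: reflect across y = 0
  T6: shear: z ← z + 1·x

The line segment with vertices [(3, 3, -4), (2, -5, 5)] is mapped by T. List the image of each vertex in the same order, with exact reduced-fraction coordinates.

image vertices: (-87/13, 2292/221, -5775/221), (110/13, -3517/221, 6060/221)

T1 scale by (1, -2, -3): (3, 3, -4) → (3, -6, 12); (2, -5, 5) → (2, 10, -15)
T2 rotate right-handed about the z-axis with cos θ = -5/13, sin θ = -12/13: (3, -6, 12) → (-87/13, -6/13, 12); (2, 10, -15) → (110/13, -74/13, -15)
T3 rotate right-handed about the x-axis with cos θ = -8/17, sin θ = 15/17: (-87/13, -6/13, 12) → (-87/13, -2292/221, -1338/221); (110/13, -74/13, -15) → (110/13, 3517/221, 450/221)
T4 shear: z ← z + 2·x: (-87/13, -2292/221, -1338/221) → (-87/13, -2292/221, -4296/221); (110/13, 3517/221, 450/221) → (110/13, 3517/221, 4190/221)
T5 reflect across y = 0: (-87/13, -2292/221, -4296/221) → (-87/13, 2292/221, -4296/221); (110/13, 3517/221, 4190/221) → (110/13, -3517/221, 4190/221)
T6 shear: z ← z + 1·x: (-87/13, 2292/221, -4296/221) → (-87/13, 2292/221, -5775/221); (110/13, -3517/221, 4190/221) → (110/13, -3517/221, 6060/221)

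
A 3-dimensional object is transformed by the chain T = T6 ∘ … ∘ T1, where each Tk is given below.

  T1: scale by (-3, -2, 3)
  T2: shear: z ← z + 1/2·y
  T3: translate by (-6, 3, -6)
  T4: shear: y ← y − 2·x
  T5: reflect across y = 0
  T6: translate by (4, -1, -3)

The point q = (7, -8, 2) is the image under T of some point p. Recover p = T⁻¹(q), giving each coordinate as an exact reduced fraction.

T1 = [-3 0 0 0; 0 -2 0 0; 0 0 3 0; 0 0 0 1]
T2·T1 = [-3 0 0 0; 0 -2 0 0; 0 -1 3 0; 0 0 0 1]
T3·…·T1 = [-3 0 0 -6; 0 -2 0 3; 0 -1 3 -6; 0 0 0 1]
T4·…·T1 = [-3 0 0 -6; 6 -2 0 15; 0 -1 3 -6; 0 0 0 1]
T5·…·T1 = [-3 0 0 -6; -6 2 0 -15; 0 -1 3 -6; 0 0 0 1]
T6·…·T1 = [-3 0 0 -2; -6 2 0 -16; 0 -1 3 -9; 0 0 0 1]
det M = -18; M⁻¹ = [-1/3 0 0 -2/3; -1 1/2 0 6; -1/3 1/6 1/3 5; 0 0 0 1]
M⁻¹ · (7, -8, 2)ᵀ = (-3, -5, 2)ᵀ

p = (-3, -5, 2)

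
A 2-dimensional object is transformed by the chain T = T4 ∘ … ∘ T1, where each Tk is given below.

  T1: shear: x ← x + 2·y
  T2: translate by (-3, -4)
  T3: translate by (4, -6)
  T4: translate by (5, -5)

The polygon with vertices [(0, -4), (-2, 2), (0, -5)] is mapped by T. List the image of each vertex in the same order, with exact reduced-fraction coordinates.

image vertices: (-2, -19), (8, -13), (-4, -20)

T1 shear: x ← x + 2·y: (0, -4) → (-8, -4); (-2, 2) → (2, 2); (0, -5) → (-10, -5)
T2 translate by (-3, -4): (-8, -4) → (-11, -8); (2, 2) → (-1, -2); (-10, -5) → (-13, -9)
T3 translate by (4, -6): (-11, -8) → (-7, -14); (-1, -2) → (3, -8); (-13, -9) → (-9, -15)
T4 translate by (5, -5): (-7, -14) → (-2, -19); (3, -8) → (8, -13); (-9, -15) → (-4, -20)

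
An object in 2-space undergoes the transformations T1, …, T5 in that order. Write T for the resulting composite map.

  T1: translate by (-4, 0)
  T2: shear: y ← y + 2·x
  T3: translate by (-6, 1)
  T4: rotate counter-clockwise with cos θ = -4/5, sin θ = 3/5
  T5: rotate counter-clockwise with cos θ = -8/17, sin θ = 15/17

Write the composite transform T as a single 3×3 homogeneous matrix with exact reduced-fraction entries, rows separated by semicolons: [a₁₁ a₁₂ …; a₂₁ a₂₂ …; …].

T1 = [1 0 -4; 0 1 0; 0 0 1]
T2·T1 = [1 0 -4; 2 1 -8; 0 0 1]
T3·…·T1 = [1 0 -10; 2 1 -7; 0 0 1]
T4·…·T1 = [-2 -3/5 61/5; -1 -4/5 -2/5; 0 0 1]
T5·…·T1 = [31/17 84/85 -458/85; -22/17 -13/85 931/85; 0 0 1]

T = [31/17 84/85 -458/85; -22/17 -13/85 931/85; 0 0 1]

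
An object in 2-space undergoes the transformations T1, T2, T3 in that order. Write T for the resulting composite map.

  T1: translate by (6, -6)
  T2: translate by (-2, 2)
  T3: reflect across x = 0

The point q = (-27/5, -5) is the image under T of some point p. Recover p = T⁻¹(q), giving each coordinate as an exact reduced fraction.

T1 = [1 0 6; 0 1 -6; 0 0 1]
T2·T1 = [1 0 4; 0 1 -4; 0 0 1]
T3·…·T1 = [-1 0 -4; 0 1 -4; 0 0 1]
det M = -1; M⁻¹ = [-1 0 -4; 0 1 4; 0 0 1]
M⁻¹ · (-27/5, -5)ᵀ = (7/5, -1)ᵀ

p = (7/5, -1)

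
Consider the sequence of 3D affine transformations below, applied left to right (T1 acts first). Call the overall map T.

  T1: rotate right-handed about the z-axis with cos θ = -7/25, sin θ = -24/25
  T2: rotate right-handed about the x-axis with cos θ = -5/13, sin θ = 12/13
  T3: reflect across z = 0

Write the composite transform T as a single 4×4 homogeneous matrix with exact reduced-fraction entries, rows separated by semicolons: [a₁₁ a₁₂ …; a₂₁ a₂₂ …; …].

T = [-7/25 24/25 0 0; 24/65 7/65 -12/13 0; 288/325 84/325 5/13 0; 0 0 0 1]

T1 = [-7/25 24/25 0 0; -24/25 -7/25 0 0; 0 0 1 0; 0 0 0 1]
T2·T1 = [-7/25 24/25 0 0; 24/65 7/65 -12/13 0; -288/325 -84/325 -5/13 0; 0 0 0 1]
T3·…·T1 = [-7/25 24/25 0 0; 24/65 7/65 -12/13 0; 288/325 84/325 5/13 0; 0 0 0 1]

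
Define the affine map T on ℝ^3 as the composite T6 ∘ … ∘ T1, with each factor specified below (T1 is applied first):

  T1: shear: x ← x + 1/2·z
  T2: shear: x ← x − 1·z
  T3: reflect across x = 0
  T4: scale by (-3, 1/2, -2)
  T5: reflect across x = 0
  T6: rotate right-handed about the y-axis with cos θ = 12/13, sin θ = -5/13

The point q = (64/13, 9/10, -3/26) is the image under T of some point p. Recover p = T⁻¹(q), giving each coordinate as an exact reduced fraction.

p = (-1, 9/5, 1)

T1 = [1 0 1/2 0; 0 1 0 0; 0 0 1 0; 0 0 0 1]
T2·T1 = [1 0 -1/2 0; 0 1 0 0; 0 0 1 0; 0 0 0 1]
T3·…·T1 = [-1 0 1/2 0; 0 1 0 0; 0 0 1 0; 0 0 0 1]
T4·…·T1 = [3 0 -3/2 0; 0 1/2 0 0; 0 0 -2 0; 0 0 0 1]
T5·…·T1 = [-3 0 3/2 0; 0 1/2 0 0; 0 0 -2 0; 0 0 0 1]
T6·…·T1 = [-36/13 0 28/13 0; 0 1/2 0 0; -15/13 0 -33/26 0; 0 0 0 1]
det M = 3; M⁻¹ = [-11/52 0 -14/39 0; 0 2 0 0; 5/26 0 -6/13 0; 0 0 0 1]
M⁻¹ · (64/13, 9/10, -3/26)ᵀ = (-1, 9/5, 1)ᵀ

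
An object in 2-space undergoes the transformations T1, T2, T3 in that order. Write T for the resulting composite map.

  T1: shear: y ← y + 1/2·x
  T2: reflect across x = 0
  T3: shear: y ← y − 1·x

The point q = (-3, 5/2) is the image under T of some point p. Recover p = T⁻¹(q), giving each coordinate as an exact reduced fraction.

T1 = [1 0 0; 1/2 1 0; 0 0 1]
T2·T1 = [-1 0 0; 1/2 1 0; 0 0 1]
T3·…·T1 = [-1 0 0; 3/2 1 0; 0 0 1]
det M = -1; M⁻¹ = [-1 0 0; 3/2 1 0; 0 0 1]
M⁻¹ · (-3, 5/2)ᵀ = (3, -2)ᵀ

p = (3, -2)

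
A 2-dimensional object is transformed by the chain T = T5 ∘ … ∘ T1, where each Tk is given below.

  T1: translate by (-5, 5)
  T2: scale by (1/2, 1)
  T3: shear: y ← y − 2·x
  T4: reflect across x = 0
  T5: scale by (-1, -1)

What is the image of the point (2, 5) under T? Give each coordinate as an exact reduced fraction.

T(p) = (-3/2, -13)

T1 translate by (-5, 5): (2, 5) → (-3, 10)
T2 scale by (1/2, 1): (-3, 10) → (-3/2, 10)
T3 shear: y ← y − 2·x: (-3/2, 10) → (-3/2, 13)
T4 reflect across x = 0: (-3/2, 13) → (3/2, 13)
T5 scale by (-1, -1): (3/2, 13) → (-3/2, -13)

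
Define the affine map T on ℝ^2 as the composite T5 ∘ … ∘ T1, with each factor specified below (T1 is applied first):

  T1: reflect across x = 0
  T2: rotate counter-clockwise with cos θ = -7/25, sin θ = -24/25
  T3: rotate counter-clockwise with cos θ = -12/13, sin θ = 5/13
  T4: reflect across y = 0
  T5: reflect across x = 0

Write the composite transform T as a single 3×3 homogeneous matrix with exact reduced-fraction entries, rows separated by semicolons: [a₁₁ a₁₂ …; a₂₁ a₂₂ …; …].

T1 = [-1 0 0; 0 1 0; 0 0 1]
T2·T1 = [7/25 24/25 0; 24/25 -7/25 0; 0 0 1]
T3·…·T1 = [-204/325 -253/325 0; -253/325 204/325 0; 0 0 1]
T4·…·T1 = [-204/325 -253/325 0; 253/325 -204/325 0; 0 0 1]
T5·…·T1 = [204/325 253/325 0; 253/325 -204/325 0; 0 0 1]

T = [204/325 253/325 0; 253/325 -204/325 0; 0 0 1]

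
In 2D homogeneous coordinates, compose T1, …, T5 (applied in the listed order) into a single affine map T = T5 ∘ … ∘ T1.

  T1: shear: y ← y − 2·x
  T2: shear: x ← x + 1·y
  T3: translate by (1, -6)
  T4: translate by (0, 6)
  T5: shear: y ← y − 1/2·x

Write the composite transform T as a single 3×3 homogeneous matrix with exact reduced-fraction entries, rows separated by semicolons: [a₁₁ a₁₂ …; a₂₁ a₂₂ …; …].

T1 = [1 0 0; -2 1 0; 0 0 1]
T2·T1 = [-1 1 0; -2 1 0; 0 0 1]
T3·…·T1 = [-1 1 1; -2 1 -6; 0 0 1]
T4·…·T1 = [-1 1 1; -2 1 0; 0 0 1]
T5·…·T1 = [-1 1 1; -3/2 1/2 -1/2; 0 0 1]

T = [-1 1 1; -3/2 1/2 -1/2; 0 0 1]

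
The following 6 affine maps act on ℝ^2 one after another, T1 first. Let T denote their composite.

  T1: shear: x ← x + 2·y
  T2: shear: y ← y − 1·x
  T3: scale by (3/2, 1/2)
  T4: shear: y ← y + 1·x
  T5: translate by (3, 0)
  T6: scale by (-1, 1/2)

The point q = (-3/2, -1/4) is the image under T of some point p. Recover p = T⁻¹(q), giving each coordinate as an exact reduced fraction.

T1 = [1 2 0; 0 1 0; 0 0 1]
T2·T1 = [1 2 0; -1 -1 0; 0 0 1]
T3·…·T1 = [3/2 3 0; -1/2 -1/2 0; 0 0 1]
T4·…·T1 = [3/2 3 0; 1 5/2 0; 0 0 1]
T5·…·T1 = [3/2 3 3; 1 5/2 0; 0 0 1]
T6·…·T1 = [-3/2 -3 -3; 1/2 5/4 0; 0 0 1]
det M = -3/8; M⁻¹ = [-10/3 -8 -10; 4/3 4 4; 0 0 1]
M⁻¹ · (-3/2, -1/4)ᵀ = (-3, 1)ᵀ

p = (-3, 1)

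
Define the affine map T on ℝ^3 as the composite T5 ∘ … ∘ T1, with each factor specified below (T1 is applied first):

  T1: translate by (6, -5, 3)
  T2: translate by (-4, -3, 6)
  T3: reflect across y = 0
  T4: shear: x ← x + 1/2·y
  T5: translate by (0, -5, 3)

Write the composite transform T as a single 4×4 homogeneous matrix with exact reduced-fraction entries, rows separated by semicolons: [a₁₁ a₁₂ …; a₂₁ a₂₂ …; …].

T1 = [1 0 0 6; 0 1 0 -5; 0 0 1 3; 0 0 0 1]
T2·T1 = [1 0 0 2; 0 1 0 -8; 0 0 1 9; 0 0 0 1]
T3·…·T1 = [1 0 0 2; 0 -1 0 8; 0 0 1 9; 0 0 0 1]
T4·…·T1 = [1 -1/2 0 6; 0 -1 0 8; 0 0 1 9; 0 0 0 1]
T5·…·T1 = [1 -1/2 0 6; 0 -1 0 3; 0 0 1 12; 0 0 0 1]

T = [1 -1/2 0 6; 0 -1 0 3; 0 0 1 12; 0 0 0 1]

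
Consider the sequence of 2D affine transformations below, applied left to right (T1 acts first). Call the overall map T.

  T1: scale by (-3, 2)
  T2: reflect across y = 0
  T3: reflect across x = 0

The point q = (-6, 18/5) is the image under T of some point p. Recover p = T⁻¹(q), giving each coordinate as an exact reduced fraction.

T1 = [-3 0 0; 0 2 0; 0 0 1]
T2·T1 = [-3 0 0; 0 -2 0; 0 0 1]
T3·…·T1 = [3 0 0; 0 -2 0; 0 0 1]
det M = -6; M⁻¹ = [1/3 0 0; 0 -1/2 0; 0 0 1]
M⁻¹ · (-6, 18/5)ᵀ = (-2, -9/5)ᵀ

p = (-2, -9/5)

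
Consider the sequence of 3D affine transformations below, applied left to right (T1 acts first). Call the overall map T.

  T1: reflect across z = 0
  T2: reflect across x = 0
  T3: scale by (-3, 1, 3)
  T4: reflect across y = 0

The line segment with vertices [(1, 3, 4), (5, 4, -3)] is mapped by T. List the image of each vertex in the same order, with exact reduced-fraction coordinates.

T1 reflect across z = 0: (1, 3, 4) → (1, 3, -4); (5, 4, -3) → (5, 4, 3)
T2 reflect across x = 0: (1, 3, -4) → (-1, 3, -4); (5, 4, 3) → (-5, 4, 3)
T3 scale by (-3, 1, 3): (-1, 3, -4) → (3, 3, -12); (-5, 4, 3) → (15, 4, 9)
T4 reflect across y = 0: (3, 3, -12) → (3, -3, -12); (15, 4, 9) → (15, -4, 9)

image vertices: (3, -3, -12), (15, -4, 9)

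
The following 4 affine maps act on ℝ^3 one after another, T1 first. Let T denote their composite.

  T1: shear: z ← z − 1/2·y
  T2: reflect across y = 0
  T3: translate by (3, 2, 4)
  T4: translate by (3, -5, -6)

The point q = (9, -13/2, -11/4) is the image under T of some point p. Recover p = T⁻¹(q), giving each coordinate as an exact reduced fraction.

p = (3, 7/2, 1)

T1 = [1 0 0 0; 0 1 0 0; 0 -1/2 1 0; 0 0 0 1]
T2·T1 = [1 0 0 0; 0 -1 0 0; 0 -1/2 1 0; 0 0 0 1]
T3·…·T1 = [1 0 0 3; 0 -1 0 2; 0 -1/2 1 4; 0 0 0 1]
T4·…·T1 = [1 0 0 6; 0 -1 0 -3; 0 -1/2 1 -2; 0 0 0 1]
det M = -1; M⁻¹ = [1 0 0 -6; 0 -1 0 -3; 0 -1/2 1 1/2; 0 0 0 1]
M⁻¹ · (9, -13/2, -11/4)ᵀ = (3, 7/2, 1)ᵀ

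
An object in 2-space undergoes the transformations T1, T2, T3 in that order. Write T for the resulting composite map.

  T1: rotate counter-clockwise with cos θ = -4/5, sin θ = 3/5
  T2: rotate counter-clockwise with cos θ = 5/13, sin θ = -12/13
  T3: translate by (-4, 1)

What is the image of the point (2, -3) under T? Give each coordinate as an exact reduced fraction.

T1 rotate counter-clockwise with cos θ = -4/5, sin θ = 3/5: (2, -3) → (1/5, 18/5)
T2 rotate counter-clockwise with cos θ = 5/13, sin θ = -12/13: (1/5, 18/5) → (17/5, 6/5)
T3 translate by (-4, 1): (17/5, 6/5) → (-3/5, 11/5)

T(p) = (-3/5, 11/5)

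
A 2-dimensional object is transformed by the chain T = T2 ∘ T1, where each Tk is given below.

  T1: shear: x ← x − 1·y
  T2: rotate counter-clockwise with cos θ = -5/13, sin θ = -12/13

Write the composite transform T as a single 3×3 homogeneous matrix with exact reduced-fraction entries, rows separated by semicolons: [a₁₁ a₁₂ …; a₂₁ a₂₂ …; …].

T1 = [1 -1 0; 0 1 0; 0 0 1]
T2·T1 = [-5/13 17/13 0; -12/13 7/13 0; 0 0 1]

T = [-5/13 17/13 0; -12/13 7/13 0; 0 0 1]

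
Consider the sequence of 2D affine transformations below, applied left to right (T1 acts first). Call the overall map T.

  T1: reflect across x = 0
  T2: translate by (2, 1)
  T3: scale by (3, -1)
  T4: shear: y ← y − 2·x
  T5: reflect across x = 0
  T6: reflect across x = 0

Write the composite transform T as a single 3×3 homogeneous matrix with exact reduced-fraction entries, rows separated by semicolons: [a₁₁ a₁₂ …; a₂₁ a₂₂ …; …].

T1 = [-1 0 0; 0 1 0; 0 0 1]
T2·T1 = [-1 0 2; 0 1 1; 0 0 1]
T3·…·T1 = [-3 0 6; 0 -1 -1; 0 0 1]
T4·…·T1 = [-3 0 6; 6 -1 -13; 0 0 1]
T5·…·T1 = [3 0 -6; 6 -1 -13; 0 0 1]
T6·…·T1 = [-3 0 6; 6 -1 -13; 0 0 1]

T = [-3 0 6; 6 -1 -13; 0 0 1]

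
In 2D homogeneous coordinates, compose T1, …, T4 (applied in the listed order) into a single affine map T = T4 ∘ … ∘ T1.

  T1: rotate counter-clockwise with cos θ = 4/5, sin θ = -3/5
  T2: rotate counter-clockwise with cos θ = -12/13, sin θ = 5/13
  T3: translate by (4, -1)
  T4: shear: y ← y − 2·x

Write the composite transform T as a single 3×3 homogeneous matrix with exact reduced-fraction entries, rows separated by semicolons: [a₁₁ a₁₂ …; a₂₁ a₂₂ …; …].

T1 = [4/5 3/5 0; -3/5 4/5 0; 0 0 1]
T2·T1 = [-33/65 -56/65 0; 56/65 -33/65 0; 0 0 1]
T3·…·T1 = [-33/65 -56/65 4; 56/65 -33/65 -1; 0 0 1]
T4·…·T1 = [-33/65 -56/65 4; 122/65 79/65 -9; 0 0 1]

T = [-33/65 -56/65 4; 122/65 79/65 -9; 0 0 1]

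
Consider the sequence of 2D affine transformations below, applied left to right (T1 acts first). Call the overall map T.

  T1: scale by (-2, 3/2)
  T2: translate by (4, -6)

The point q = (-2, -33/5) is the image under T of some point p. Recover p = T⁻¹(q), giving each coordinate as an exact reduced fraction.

p = (3, -2/5)

T1 = [-2 0 0; 0 3/2 0; 0 0 1]
T2·T1 = [-2 0 4; 0 3/2 -6; 0 0 1]
det M = -3; M⁻¹ = [-1/2 0 2; 0 2/3 4; 0 0 1]
M⁻¹ · (-2, -33/5)ᵀ = (3, -2/5)ᵀ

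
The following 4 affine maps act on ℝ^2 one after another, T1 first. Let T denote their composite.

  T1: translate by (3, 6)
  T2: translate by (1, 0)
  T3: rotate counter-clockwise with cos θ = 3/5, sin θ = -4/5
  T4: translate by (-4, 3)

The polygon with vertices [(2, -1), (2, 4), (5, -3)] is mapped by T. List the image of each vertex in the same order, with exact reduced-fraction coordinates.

T1 translate by (3, 6): (2, -1) → (5, 5); (2, 4) → (5, 10); (5, -3) → (8, 3)
T2 translate by (1, 0): (5, 5) → (6, 5); (5, 10) → (6, 10); (8, 3) → (9, 3)
T3 rotate counter-clockwise with cos θ = 3/5, sin θ = -4/5: (6, 5) → (38/5, -9/5); (6, 10) → (58/5, 6/5); (9, 3) → (39/5, -27/5)
T4 translate by (-4, 3): (38/5, -9/5) → (18/5, 6/5); (58/5, 6/5) → (38/5, 21/5); (39/5, -27/5) → (19/5, -12/5)

image vertices: (18/5, 6/5), (38/5, 21/5), (19/5, -12/5)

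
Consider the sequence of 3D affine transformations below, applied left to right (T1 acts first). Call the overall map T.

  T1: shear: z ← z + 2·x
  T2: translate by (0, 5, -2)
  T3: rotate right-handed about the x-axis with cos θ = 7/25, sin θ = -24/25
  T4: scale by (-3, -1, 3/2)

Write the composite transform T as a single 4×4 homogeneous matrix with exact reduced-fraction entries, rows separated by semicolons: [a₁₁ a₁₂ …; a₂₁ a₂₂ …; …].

T = [-3 0 0 0; -48/25 -7/25 -24/25 13/25; 21/25 -36/25 21/50 -201/25; 0 0 0 1]

T1 = [1 0 0 0; 0 1 0 0; 2 0 1 0; 0 0 0 1]
T2·T1 = [1 0 0 0; 0 1 0 5; 2 0 1 -2; 0 0 0 1]
T3·…·T1 = [1 0 0 0; 48/25 7/25 24/25 -13/25; 14/25 -24/25 7/25 -134/25; 0 0 0 1]
T4·…·T1 = [-3 0 0 0; -48/25 -7/25 -24/25 13/25; 21/25 -36/25 21/50 -201/25; 0 0 0 1]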